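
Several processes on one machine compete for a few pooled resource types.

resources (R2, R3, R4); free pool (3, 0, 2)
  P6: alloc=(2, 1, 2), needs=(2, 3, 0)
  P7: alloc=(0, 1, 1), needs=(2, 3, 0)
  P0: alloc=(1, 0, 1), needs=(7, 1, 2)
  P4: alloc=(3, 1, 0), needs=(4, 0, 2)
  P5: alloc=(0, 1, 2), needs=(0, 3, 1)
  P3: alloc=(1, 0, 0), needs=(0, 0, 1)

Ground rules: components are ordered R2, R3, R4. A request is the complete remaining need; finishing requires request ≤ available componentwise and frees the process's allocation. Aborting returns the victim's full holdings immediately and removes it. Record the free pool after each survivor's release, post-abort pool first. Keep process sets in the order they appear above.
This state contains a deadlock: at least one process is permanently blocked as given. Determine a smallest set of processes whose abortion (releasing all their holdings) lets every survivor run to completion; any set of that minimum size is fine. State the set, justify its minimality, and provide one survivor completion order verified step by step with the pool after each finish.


The answer: abort P6 and P5.
Key observation: the returned (2, 2, 4) from P6 and P5 is what brings P7 — unrunnable before, under any order — into play at step 4.
Why nothing smaller works — every single abort fails: P6 alone leaves P7 blocked (short on R3); P7 alone leaves P6 blocked (short on R3); P0 alone leaves P6 blocked (short on R3); P4 alone leaves P6 blocked (short on R3); P5 alone leaves P6 blocked (short on R3); P3 alone leaves P6 blocked (short on R3).
The survivors complete as P4, P3, P0, P7. Verifying each step (starting from the post-abort pool):
  pool = (5, 2, 6)
  run P4 (needs (4, 0, 2), free (5, 2, 6)); after release of (3, 1, 0) the pool is (8, 3, 6)
  run P3 (needs (0, 0, 1), free (8, 3, 6)); after release of (1, 0, 0) the pool is (9, 3, 6)
  run P0 (needs (7, 1, 2), free (9, 3, 6)); after release of (1, 0, 1) the pool is (10, 3, 7)
  run P7 (needs (2, 3, 0), free (10, 3, 7)); after release of (0, 1, 1) the pool is (10, 4, 8)


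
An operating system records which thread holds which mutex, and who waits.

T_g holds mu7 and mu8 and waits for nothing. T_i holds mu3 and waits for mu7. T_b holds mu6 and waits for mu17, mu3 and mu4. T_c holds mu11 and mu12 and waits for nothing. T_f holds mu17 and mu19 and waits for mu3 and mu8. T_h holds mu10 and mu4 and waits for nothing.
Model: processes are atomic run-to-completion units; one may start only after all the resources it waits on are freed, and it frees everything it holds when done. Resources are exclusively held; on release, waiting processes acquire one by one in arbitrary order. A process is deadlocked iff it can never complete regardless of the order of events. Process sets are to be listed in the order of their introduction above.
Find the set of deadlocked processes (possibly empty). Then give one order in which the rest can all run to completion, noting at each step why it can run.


The deadlocked set is empty.
Key observation: although several processes wait, no cycle exists — each chain bottoms out at a free runner.
The rest can finish in the order T_h, T_g, T_i, T_f, T_c, T_b.
Walking it through:
  T_h waits on nothing -> runs at once and releases mu10 and mu4
  T_g waits on nothing -> runs at once and releases mu7 and mu8
  T_i waits on mu7 — all released -> runs and releases mu3
  T_f waits on mu3 and mu8 — all released -> runs and releases mu17 and mu19
  T_c waits on nothing -> runs at once and releases mu11 and mu12
  T_b waits on mu17, mu3 and mu4 — all released -> runs and releases mu6


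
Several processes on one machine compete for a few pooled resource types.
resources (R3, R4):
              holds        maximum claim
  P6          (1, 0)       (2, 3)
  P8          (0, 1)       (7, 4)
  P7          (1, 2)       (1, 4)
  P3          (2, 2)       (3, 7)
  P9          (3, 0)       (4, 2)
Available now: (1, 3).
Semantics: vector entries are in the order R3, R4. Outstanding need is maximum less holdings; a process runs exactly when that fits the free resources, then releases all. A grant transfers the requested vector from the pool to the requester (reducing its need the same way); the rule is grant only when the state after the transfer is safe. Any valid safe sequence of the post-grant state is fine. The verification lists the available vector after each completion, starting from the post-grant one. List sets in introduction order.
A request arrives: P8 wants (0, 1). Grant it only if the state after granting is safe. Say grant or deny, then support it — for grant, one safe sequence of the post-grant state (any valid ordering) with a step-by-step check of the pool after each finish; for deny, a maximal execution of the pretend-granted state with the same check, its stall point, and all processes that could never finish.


DENY: after the grant no complete ordering would exist.
Key observation: after P7, P6, P9 the pool peaks at (6, 4), and each blocked process is short somewhere: P8 on R3; P3 on R4.
After a pretend grant, a maximal execution: P7, P6, P9 — then nothing else fits. Walking it through:
  pool = (1, 2)
  P7 needs (0, 2) <= (1, 2) -> finishes; pool += (1, 2) = (2, 4)
  P6 needs (1, 3) <= (2, 4) -> finishes; pool += (1, 0) = (3, 4)
  P9 needs (1, 2) <= (3, 4) -> finishes; pool += (3, 0) = (6, 4)
  P8 cannot run: need (7, 2) vs free (6, 4) (insufficient R3)
  P3 cannot run: need (1, 5) vs free (6, 4) (insufficient R4)
Had the request been granted, P8 and P3 could never finish.


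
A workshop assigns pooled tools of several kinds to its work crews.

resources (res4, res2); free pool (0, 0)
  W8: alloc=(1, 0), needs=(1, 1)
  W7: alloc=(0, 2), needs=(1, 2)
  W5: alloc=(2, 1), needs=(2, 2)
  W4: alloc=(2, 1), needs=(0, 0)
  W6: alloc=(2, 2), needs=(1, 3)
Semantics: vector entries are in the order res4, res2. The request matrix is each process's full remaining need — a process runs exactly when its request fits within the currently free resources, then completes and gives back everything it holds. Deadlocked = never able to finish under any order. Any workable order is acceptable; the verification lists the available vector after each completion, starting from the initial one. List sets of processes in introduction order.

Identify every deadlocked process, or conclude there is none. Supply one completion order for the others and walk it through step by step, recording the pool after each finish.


The deadlocked set is W7, W5 and W6.
Key observation: no order helps: past W4, W8, the free pool tops out at (3, 1), below what each blocked process needs in res2.
The rest can finish in the order W4, W8. Walking it through:
  pool = (0, 0)
  run W4 (needs (0, 0), free (0, 0)); after release of (2, 1) the pool is (2, 1)
  run W8 (needs (1, 1), free (2, 1)); after release of (1, 0) the pool is (3, 1)
The blocked processes can never fit:
  blocked: W7 wants (1, 2), pool (3, 1) — not enough res2
  blocked: W5 wants (2, 2), pool (3, 1) — not enough res2
  blocked: W6 wants (1, 3), pool (3, 1) — not enough res2


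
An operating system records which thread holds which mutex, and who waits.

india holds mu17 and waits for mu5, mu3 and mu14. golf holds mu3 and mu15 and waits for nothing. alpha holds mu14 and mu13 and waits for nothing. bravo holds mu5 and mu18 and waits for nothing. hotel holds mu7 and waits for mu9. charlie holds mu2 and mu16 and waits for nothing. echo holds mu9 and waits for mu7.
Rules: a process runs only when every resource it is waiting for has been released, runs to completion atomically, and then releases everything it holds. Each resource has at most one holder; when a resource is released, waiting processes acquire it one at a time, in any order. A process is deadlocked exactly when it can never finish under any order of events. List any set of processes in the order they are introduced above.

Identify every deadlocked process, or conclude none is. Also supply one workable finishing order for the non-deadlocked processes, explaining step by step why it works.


The deadlocked set is hotel and echo.
Key observation: the wait chain closes on itself along hotel -> echo -> hotel; no other process is dragged down with it.
One completion order for the rest: golf, bravo, alpha, india, charlie.
Check, step by step:
  golf: no waits; runs immediately, freeing mu3 and mu15
  bravo: no waits; runs immediately, freeing mu5 and mu18
  alpha: no waits; runs immediately, freeing mu14 and mu13
  india: everything it awaited (mu5, mu3 and mu14) is free; runs, freeing mu17
  charlie: no waits; runs immediately, freeing mu2 and mu16


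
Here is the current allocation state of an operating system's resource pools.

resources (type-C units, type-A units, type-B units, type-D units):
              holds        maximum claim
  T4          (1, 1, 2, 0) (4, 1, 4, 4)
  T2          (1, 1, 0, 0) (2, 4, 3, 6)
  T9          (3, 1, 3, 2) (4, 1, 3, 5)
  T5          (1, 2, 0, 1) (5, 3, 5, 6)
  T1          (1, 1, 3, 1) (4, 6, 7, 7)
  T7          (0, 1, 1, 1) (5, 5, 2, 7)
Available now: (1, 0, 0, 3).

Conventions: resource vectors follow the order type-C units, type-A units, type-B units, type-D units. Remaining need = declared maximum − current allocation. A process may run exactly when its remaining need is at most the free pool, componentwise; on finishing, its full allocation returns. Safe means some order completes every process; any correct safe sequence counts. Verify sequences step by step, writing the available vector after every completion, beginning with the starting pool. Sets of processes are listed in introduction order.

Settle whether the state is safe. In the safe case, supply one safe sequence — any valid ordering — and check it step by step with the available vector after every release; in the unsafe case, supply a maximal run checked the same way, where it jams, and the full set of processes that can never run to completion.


SAFE — a valid safe sequence is T9, T4, T5, T2, T7, T1.
Key observation: reading the order forward, T9 is the first process whose need (1, 0, 0, 3) meets the free pool (1, 0, 0, 3) exactly on a resource it requests.
Step-by-step check:
  pool = (1, 0, 0, 3)
  T9: need (1, 0, 0, 3) fits (1, 0, 0, 3); releases (3, 1, 3, 2), pool now (4, 1, 3, 5)
  T4: need (3, 0, 2, 4) fits (4, 1, 3, 5); releases (1, 1, 2, 0), pool now (5, 2, 5, 5)
  T5: need (4, 1, 5, 5) fits (5, 2, 5, 5); releases (1, 2, 0, 1), pool now (6, 4, 5, 6)
  T2: need (1, 3, 3, 6) fits (6, 4, 5, 6); releases (1, 1, 0, 0), pool now (7, 5, 5, 6)
  T7: need (5, 4, 1, 6) fits (7, 5, 5, 6); releases (0, 1, 1, 1), pool now (7, 6, 6, 7)
  T1: need (3, 5, 4, 6) fits (7, 6, 6, 7); releases (1, 1, 3, 1), pool now (8, 7, 9, 8)


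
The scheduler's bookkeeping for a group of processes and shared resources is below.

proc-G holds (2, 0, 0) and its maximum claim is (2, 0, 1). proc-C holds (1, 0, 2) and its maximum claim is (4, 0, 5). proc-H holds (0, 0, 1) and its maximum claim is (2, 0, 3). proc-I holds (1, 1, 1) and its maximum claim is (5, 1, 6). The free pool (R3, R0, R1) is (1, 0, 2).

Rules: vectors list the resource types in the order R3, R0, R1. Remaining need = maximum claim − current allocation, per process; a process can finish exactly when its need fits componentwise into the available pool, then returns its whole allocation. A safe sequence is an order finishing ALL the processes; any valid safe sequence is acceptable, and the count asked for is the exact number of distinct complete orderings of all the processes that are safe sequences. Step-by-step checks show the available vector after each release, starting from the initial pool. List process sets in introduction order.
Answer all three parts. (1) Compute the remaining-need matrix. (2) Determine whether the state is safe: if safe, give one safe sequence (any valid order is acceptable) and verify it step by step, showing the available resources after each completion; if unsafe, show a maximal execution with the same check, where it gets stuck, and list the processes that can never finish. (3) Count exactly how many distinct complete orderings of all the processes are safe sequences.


(1) Remaining need (order R3, R0, R1):
  proc-G: (0, 0, 1)
  proc-C: (3, 0, 3)
  proc-H: (2, 0, 2)
  proc-I: (4, 0, 5)
(2) SAFE, for example via the order proc-G, proc-H, proc-C, proc-I.
Key observation: proc-H marks the first exact bind of the order: its need (2, 0, 2) fits the free (3, 0, 2) with zero slack on a requested resource.
Walking it through:
  pool = (1, 0, 2)
  run proc-G (needs (0, 0, 1), free (1, 0, 2)); after release of (2, 0, 0) the pool is (3, 0, 2)
  run proc-H (needs (2, 0, 2), free (3, 0, 2)); after release of (0, 0, 1) the pool is (3, 0, 3)
  run proc-C (needs (3, 0, 3), free (3, 0, 3)); after release of (1, 0, 2) the pool is (4, 0, 5)
  run proc-I (needs (4, 0, 5), free (4, 0, 5)); after release of (1, 1, 1) the pool is (5, 1, 6)
(3) Exactly 1 of the possible complete orderings is a safe sequence.


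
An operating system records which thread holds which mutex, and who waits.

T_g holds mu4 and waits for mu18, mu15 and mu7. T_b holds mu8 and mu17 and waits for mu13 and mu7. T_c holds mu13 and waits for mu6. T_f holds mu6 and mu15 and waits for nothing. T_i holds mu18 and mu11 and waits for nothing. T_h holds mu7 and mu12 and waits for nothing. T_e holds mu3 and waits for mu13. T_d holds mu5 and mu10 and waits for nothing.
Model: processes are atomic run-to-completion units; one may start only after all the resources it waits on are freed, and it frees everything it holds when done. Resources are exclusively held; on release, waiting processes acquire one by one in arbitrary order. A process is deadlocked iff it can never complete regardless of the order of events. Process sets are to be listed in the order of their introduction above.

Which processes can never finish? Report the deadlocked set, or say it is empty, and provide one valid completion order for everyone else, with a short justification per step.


No process is deadlocked.
Key observation: the waits form no ring: some process can always run, and its releases unblock the others one by one.
One completion order for the rest: T_f, T_c, T_i, T_e, T_h, T_b, T_g, T_d.
Walking it through:
  T_f: no waits; runs immediately, freeing mu6 and mu15
  T_c waits on mu6 — all released -> runs and releases mu13
  T_i: no waits; runs immediately, freeing mu18 and mu11
  T_e waits on mu13 — all released -> runs and releases mu3
  T_h: no waits; runs immediately, freeing mu7 and mu12
  T_b waits on mu13 and mu7 — all released -> runs and releases mu8 and mu17
  T_g waits on mu18, mu15 and mu7 — all released -> runs and releases mu4
  T_d: no waits; runs immediately, freeing mu5 and mu10


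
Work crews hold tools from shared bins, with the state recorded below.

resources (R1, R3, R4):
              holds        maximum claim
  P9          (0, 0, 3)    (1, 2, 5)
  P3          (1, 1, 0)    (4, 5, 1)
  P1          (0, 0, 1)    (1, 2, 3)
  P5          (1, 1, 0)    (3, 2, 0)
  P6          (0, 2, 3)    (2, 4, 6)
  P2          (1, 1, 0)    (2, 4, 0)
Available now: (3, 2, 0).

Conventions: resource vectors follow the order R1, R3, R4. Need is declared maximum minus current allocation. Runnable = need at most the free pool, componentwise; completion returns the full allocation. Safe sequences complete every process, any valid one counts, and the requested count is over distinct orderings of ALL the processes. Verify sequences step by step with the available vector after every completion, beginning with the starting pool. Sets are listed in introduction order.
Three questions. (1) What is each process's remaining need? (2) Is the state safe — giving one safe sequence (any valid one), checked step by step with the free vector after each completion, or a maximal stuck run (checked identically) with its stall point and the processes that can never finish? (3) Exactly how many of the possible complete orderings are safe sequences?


(1) Outstanding need per process (order R1, R3, R4):
  P9: (1, 2, 2)
  P3: (3, 4, 1)
  P1: (1, 2, 2)
  P5: (2, 1, 0)
  P6: (2, 2, 3)
  P2: (1, 3, 0)
(2) The state is UNSAFE.
Key observation: the wall is R4: completing P5, P2 brings the pool only to (5, 4, 0), and all the rest need more.
Going as far as possible: P5, P2; after that, nothing fits. Walking it through:
  pool = (3, 2, 0)
  run P5 (needs (2, 1, 0), free (3, 2, 0)); after release of (1, 1, 0) the pool is (4, 3, 0)
  run P2 (needs (1, 3, 0), free (4, 3, 0)); after release of (1, 1, 0) the pool is (5, 4, 0)
  blocked: P9 wants (1, 2, 2), pool (5, 4, 0) — not enough R4
  blocked: P3 wants (3, 4, 1), pool (5, 4, 0) — not enough R4
  blocked: P1 wants (1, 2, 2), pool (5, 4, 0) — not enough R4
  blocked: P6 wants (2, 2, 3), pool (5, 4, 0) — not enough R4
Permanently blocked: P9, P3, P1 and P6.
(3) Exactly 0 of the possible complete orderings are safe sequences.


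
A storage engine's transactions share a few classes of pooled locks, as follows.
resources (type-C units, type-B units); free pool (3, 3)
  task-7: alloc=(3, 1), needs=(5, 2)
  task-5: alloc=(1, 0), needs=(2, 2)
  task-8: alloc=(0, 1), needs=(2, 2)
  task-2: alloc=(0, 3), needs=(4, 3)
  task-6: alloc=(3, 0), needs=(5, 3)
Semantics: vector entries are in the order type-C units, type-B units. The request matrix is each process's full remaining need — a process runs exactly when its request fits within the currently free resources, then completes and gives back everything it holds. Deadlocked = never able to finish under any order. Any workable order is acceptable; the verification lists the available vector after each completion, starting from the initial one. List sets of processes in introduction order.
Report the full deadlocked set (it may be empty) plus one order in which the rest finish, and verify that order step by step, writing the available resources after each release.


The deadlocked set is task-7 and task-6.
Key observation: type-C units is the bottleneck — with task-5, task-2, task-8 done the pool holds (4, 7), short of every remaining need.
A valid finishing order for the others: task-5, task-2, task-8. Check, step by step:
  pool = (3, 3)
  run task-5 (needs (2, 2), free (3, 3)); after release of (1, 0) the pool is (4, 3)
  run task-2 (needs (4, 3), free (4, 3)); after release of (0, 3) the pool is (4, 6)
  run task-8 (needs (2, 2), free (4, 6)); after release of (0, 1) the pool is (4, 7)
None of the blocked processes ever fits:
  blocked: task-7 wants (5, 2), pool (4, 7) — not enough type-C units
  blocked: task-6 wants (5, 3), pool (4, 7) — not enough type-C units


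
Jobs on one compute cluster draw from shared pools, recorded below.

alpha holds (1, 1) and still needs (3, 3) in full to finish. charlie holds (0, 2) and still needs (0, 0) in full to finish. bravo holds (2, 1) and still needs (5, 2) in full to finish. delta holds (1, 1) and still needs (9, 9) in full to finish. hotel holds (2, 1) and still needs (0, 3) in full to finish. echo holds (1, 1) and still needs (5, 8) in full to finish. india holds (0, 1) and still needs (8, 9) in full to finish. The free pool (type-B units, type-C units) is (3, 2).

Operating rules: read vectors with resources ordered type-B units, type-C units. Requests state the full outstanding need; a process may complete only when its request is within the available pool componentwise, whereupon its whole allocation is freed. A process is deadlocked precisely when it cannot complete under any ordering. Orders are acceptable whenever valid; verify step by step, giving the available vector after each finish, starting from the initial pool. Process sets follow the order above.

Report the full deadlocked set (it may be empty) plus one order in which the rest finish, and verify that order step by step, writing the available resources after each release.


Deadlocked set: delta, echo and india.
Key observation: no order helps: past charlie, hotel, bravo, alpha, the free pool tops out at (8, 7), below what each blocked process needs in type-C units.
The rest can finish in the order charlie, hotel, bravo, alpha. Walking it through:
  pool = (3, 2)
  charlie needs (0, 0) <= (3, 2) -> finishes; pool += (0, 2) = (3, 4)
  hotel needs (0, 3) <= (3, 4) -> finishes; pool += (2, 1) = (5, 5)
  bravo needs (5, 2) <= (5, 5) -> finishes; pool += (2, 1) = (7, 6)
  alpha needs (3, 3) <= (7, 6) -> finishes; pool += (1, 1) = (8, 7)
The blocked processes can never fit:
  delta still needs (9, 9) but only (8, 7) is free — short on type-B units and type-C units
  echo still needs (5, 8) but only (8, 7) is free — short on type-C units
  india still needs (8, 9) but only (8, 7) is free — short on type-C units


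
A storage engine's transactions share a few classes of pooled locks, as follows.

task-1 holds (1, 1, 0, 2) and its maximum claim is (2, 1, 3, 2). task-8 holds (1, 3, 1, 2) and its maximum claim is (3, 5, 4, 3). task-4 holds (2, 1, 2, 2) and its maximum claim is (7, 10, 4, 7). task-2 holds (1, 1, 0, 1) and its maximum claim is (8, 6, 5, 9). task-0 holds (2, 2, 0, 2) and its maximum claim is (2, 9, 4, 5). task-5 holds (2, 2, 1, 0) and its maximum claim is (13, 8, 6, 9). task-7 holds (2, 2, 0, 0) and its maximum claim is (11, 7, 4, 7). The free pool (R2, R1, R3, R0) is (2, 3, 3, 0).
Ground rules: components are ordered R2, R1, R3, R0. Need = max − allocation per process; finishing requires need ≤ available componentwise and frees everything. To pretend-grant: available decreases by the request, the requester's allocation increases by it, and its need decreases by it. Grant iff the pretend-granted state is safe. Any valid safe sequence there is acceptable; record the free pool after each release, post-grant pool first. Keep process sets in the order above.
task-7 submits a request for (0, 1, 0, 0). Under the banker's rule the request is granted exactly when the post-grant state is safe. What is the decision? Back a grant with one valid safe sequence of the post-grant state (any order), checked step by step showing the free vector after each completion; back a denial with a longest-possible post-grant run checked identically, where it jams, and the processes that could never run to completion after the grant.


DENY: after the grant no complete ordering would exist.
Key observation: after task-1, task-8 the pool peaks at (4, 6, 4, 4), and each blocked process is short somewhere: task-4 on R2, R1, R0; task-2 on R2, R3, R0; task-0 on R1; task-5 on R2, R3, R0; task-7 on R2, R0.
Pretend the grant happened; the run task-1, task-8 goes as far as possible. Step-by-step check:
  pool = (2, 2, 3, 0)
  run task-1 (needs (1, 0, 3, 0), free (2, 2, 3, 0)); after release of (1, 1, 0, 2) the pool is (3, 3, 3, 2)
  run task-8 (needs (2, 2, 3, 1), free (3, 3, 3, 2)); after release of (1, 3, 1, 2) the pool is (4, 6, 4, 4)
  task-4 cannot run: need (5, 9, 2, 5) vs free (4, 6, 4, 4) (insufficient R2, R1 and R0)
  task-2 cannot run: need (7, 5, 5, 8) vs free (4, 6, 4, 4) (insufficient R2, R3 and R0)
  task-0 cannot run: need (0, 7, 4, 3) vs free (4, 6, 4, 4) (insufficient R1)
  task-5 cannot run: need (11, 6, 5, 9) vs free (4, 6, 4, 4) (insufficient R2, R3 and R0)
  task-7 cannot run: need (9, 4, 4, 7) vs free (4, 6, 4, 4) (insufficient R2 and R0)
Post-grant, the permanently blocked set is task-4, task-2, task-0, task-5 and task-7.


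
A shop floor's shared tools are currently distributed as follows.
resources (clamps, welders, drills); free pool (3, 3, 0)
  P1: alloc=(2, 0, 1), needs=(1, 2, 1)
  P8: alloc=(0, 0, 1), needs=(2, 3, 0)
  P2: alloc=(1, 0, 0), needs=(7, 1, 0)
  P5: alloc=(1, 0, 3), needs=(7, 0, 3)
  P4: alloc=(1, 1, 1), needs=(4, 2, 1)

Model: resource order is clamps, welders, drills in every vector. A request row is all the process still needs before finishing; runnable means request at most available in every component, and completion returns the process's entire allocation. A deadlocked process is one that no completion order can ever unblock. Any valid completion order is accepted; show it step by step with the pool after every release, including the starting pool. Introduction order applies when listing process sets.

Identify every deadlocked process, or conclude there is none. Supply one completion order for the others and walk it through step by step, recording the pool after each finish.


The deadlocked set is P2 and P5.
Key observation: clamps is the bottleneck — with P8, P1, P4 done the pool holds (6, 4, 3), short of every remaining need.
One completion order for the rest: P8, P1, P4. Check, step by step:
  pool = (3, 3, 0)
  P8 needs (2, 3, 0) <= (3, 3, 0) -> finishes; pool += (0, 0, 1) = (3, 3, 1)
  P1 needs (1, 2, 1) <= (3, 3, 1) -> finishes; pool += (2, 0, 1) = (5, 3, 2)
  P4 needs (4, 2, 1) <= (5, 3, 2) -> finishes; pool += (1, 1, 1) = (6, 4, 3)
The blocked processes can never fit:
  P2 still needs (7, 1, 0) but only (6, 4, 3) is free — short on clamps
  P5 still needs (7, 0, 3) but only (6, 4, 3) is free — short on clamps


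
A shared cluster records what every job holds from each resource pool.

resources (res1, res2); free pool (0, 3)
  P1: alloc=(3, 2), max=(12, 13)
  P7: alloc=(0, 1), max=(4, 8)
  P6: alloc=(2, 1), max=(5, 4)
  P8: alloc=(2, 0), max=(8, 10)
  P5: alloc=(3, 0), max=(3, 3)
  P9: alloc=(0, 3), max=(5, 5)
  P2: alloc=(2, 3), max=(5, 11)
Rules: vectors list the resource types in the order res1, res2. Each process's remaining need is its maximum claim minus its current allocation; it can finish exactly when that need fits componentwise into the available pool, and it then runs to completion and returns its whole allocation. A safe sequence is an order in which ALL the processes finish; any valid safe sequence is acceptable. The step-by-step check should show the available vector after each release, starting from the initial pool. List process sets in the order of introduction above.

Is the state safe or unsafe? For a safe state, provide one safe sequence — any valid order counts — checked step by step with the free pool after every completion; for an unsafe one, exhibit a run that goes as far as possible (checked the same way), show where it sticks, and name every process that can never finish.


SAFE. One safe sequence: P5, P6, P9, P7, P2, P8, P1.
Key observation: the first exact fit in this order is P5 — it needs (0, 3) with (0, 3) free, meeting a requested resource to the last unit.
Check, step by step:
  pool = (0, 3)
  P5 needs (0, 3) <= (0, 3) -> finishes; pool += (3, 0) = (3, 3)
  P6 needs (3, 3) <= (3, 3) -> finishes; pool += (2, 1) = (5, 4)
  P9 needs (5, 2) <= (5, 4) -> finishes; pool += (0, 3) = (5, 7)
  P7 needs (4, 7) <= (5, 7) -> finishes; pool += (0, 1) = (5, 8)
  P2 needs (3, 8) <= (5, 8) -> finishes; pool += (2, 3) = (7, 11)
  P8 needs (6, 10) <= (7, 11) -> finishes; pool += (2, 0) = (9, 11)
  P1 needs (9, 11) <= (9, 11) -> finishes; pool += (3, 2) = (12, 13)


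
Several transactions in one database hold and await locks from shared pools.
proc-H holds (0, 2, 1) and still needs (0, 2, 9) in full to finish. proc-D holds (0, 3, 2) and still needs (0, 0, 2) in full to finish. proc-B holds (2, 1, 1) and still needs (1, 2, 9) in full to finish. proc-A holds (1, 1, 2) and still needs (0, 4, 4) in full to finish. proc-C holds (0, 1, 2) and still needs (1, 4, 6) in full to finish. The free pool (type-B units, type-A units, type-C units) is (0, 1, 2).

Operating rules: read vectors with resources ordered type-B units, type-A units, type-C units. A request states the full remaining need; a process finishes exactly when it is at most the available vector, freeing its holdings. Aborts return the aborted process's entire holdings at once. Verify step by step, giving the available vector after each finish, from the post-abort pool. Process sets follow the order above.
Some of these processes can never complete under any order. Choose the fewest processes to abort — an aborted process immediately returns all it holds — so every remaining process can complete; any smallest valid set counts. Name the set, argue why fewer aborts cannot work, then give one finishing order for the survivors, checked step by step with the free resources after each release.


The answer: abort proc-B.
Key observation: proc-H could never have finished before the abort; with (2, 1, 1) returned by proc-B, it fits at step 4.
Why nothing smaller works: aborting no one leaves the state deadlocked as given.
One survivor order: proc-D, proc-A, proc-C, proc-H. Step-by-step check (post-abort pool first):
  pool = (2, 2, 3)
  proc-D: need (0, 0, 2) fits (2, 2, 3); releases (0, 3, 2), pool now (2, 5, 5)
  proc-A: need (0, 4, 4) fits (2, 5, 5); releases (1, 1, 2), pool now (3, 6, 7)
  proc-C: need (1, 4, 6) fits (3, 6, 7); releases (0, 1, 2), pool now (3, 7, 9)
  proc-H: need (0, 2, 9) fits (3, 7, 9); releases (0, 2, 1), pool now (3, 9, 10)


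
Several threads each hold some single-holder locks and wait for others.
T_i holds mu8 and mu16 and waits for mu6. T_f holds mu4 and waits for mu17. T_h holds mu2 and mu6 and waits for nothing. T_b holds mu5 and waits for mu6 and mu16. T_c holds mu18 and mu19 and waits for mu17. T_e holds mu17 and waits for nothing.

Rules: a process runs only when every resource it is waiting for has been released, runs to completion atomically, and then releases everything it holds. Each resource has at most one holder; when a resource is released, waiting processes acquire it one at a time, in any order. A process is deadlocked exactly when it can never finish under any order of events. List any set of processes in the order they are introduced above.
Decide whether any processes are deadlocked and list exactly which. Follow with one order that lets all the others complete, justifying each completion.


The deadlocked set is empty.
Key observation: every chain of waits terminates; starting from the processes that wait on nothing, all the rest unlock in turn.
The rest can finish in the order T_h, T_e, T_i, T_b, T_c, T_f.
Verifying each step:
  T_h: no waits; runs immediately, freeing mu2 and mu6
  T_e: no waits; runs immediately, freeing mu17
  T_i: everything it awaited (mu6) is free; runs, freeing mu8 and mu16
  T_b: everything it awaited (mu6 and mu16) is free; runs, freeing mu5
  T_c: everything it awaited (mu17) is free; runs, freeing mu18 and mu19
  T_f: everything it awaited (mu17) is free; runs, freeing mu4


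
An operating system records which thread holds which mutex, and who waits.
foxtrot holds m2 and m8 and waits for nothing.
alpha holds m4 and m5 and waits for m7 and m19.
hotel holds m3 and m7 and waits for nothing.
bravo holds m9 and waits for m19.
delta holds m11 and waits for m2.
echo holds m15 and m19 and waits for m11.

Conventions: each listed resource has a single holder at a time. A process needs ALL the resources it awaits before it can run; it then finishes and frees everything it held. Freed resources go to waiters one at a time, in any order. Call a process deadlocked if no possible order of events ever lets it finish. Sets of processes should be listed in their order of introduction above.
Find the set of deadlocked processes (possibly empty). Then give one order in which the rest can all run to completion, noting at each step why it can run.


No process is deadlocked.
Key observation: every chain of waits terminates; starting from the processes that wait on nothing, all the rest unlock in turn.
A valid finishing order for the others: foxtrot, delta, echo, bravo, hotel, alpha.
Verifying each step:
  foxtrot: no waits; runs immediately, freeing m2 and m8
  delta: everything it awaited (m2) is free; runs, freeing m11
  echo: everything it awaited (m11) is free; runs, freeing m15 and m19
  bravo: everything it awaited (m19) is free; runs, freeing m9
  hotel: no waits; runs immediately, freeing m3 and m7
  alpha: everything it awaited (m7 and m19) is free; runs, freeing m4 and m5


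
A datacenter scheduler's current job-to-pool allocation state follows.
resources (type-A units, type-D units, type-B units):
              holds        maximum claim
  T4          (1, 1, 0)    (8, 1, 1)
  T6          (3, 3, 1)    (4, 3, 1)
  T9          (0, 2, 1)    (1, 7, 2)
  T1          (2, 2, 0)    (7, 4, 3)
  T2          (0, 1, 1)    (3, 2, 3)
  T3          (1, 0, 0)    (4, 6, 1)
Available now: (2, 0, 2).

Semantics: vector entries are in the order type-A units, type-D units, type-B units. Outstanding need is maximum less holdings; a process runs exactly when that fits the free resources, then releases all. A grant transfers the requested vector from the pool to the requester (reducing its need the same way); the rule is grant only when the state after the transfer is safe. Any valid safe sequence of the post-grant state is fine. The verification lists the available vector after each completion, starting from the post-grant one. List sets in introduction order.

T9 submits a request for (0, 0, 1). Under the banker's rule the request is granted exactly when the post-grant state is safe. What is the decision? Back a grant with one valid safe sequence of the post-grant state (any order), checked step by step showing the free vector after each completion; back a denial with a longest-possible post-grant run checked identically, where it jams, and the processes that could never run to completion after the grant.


GRANT. The post-grant state is safe; one safe sequence: T6, T2, T1, T9, T4, T3.
Key observation: even at the reduced pool (2, 0, 1), T6 fits immediately, so safety survives the grant.
Verifying the post-grant state step by step:
  pool = (2, 0, 1)
  T6: need (1, 0, 0) fits (2, 0, 1); releases (3, 3, 1), pool now (5, 3, 2)
  T2: need (3, 1, 2) fits (5, 3, 2); releases (0, 1, 1), pool now (5, 4, 3)
  T1: need (5, 2, 3) fits (5, 4, 3); releases (2, 2, 0), pool now (7, 6, 3)
  T9: need (1, 5, 0) fits (7, 6, 3); releases (0, 2, 2), pool now (7, 8, 5)
  T4: need (7, 0, 1) fits (7, 8, 5); releases (1, 1, 0), pool now (8, 9, 5)
  T3: need (3, 6, 1) fits (8, 9, 5); releases (1, 0, 0), pool now (9, 9, 5)


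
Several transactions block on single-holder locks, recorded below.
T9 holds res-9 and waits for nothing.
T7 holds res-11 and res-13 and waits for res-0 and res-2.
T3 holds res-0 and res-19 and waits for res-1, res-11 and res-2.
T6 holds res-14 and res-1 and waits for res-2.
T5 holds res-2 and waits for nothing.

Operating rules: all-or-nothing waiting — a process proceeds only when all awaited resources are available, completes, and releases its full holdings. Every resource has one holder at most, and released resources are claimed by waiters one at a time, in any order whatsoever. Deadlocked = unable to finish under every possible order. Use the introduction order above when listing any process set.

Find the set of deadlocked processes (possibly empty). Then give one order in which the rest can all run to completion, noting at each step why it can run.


Deadlocked set: T7 and T3.
Key observation: the cycle T7 -> T3 -> T7 can never break — each member waits on the next; no other process is dragged down with it.
A valid finishing order for the others: T5, T6, T9.
Walking it through:
  T5: no waits; runs immediately, freeing res-2
  T6: everything it awaited (res-2) is free; runs, freeing res-14 and res-1
  T9: no waits; runs immediately, freeing res-9


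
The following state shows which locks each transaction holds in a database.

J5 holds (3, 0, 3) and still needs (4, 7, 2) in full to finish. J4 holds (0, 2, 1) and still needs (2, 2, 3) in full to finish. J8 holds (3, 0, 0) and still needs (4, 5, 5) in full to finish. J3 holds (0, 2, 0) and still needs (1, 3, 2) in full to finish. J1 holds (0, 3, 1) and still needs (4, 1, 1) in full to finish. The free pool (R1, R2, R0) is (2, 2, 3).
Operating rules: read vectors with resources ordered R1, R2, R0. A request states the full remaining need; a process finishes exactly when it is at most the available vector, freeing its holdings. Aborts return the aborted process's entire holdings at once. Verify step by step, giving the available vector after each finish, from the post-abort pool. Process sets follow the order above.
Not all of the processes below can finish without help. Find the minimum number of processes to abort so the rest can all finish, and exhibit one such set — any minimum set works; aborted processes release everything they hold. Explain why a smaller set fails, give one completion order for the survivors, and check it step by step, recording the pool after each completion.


Minimum abort set: J8.
Key observation: J1 had no path to completion before; after the abort of J8 ((3, 0, 0) returned), step 2 is where it fits.
Minimality: the empty abort set fails — the state is deadlocked as it stands.
The survivors complete as J4, J1, J5, J3. Step-by-step check (starting from the post-abort pool):
  pool = (5, 2, 3)
  J4 needs (2, 2, 3) <= (5, 2, 3) -> finishes; pool += (0, 2, 1) = (5, 4, 4)
  J1 needs (4, 1, 1) <= (5, 4, 4) -> finishes; pool += (0, 3, 1) = (5, 7, 5)
  J5 needs (4, 7, 2) <= (5, 7, 5) -> finishes; pool += (3, 0, 3) = (8, 7, 8)
  J3 needs (1, 3, 2) <= (8, 7, 8) -> finishes; pool += (0, 2, 0) = (8, 9, 8)


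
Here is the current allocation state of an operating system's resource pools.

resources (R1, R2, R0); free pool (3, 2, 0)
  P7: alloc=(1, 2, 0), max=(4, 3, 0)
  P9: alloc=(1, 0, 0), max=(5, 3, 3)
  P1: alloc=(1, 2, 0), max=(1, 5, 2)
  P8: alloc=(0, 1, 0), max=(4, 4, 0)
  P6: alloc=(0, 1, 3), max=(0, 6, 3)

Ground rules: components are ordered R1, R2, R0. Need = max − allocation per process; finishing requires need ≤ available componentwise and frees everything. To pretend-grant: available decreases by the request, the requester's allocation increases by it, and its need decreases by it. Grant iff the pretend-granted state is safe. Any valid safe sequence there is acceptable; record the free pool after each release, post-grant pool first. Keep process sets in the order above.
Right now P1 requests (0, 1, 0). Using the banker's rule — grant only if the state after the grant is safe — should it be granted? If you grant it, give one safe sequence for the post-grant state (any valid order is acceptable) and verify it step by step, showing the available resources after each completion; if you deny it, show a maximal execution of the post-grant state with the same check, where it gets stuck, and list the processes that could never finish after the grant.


DENY — the pretend-granted state is unsafe.
Key observation: after P7, P8 the pool peaks at (4, 4, 0), and each blocked process is short somewhere: P9 on R0; P1 on R0; P6 on R2.
On the post-grant state, P7, P8 is a maximal run — nothing extends it. Walking it through:
  pool = (3, 1, 0)
  P7 needs (3, 1, 0) <= (3, 1, 0) -> finishes; pool += (1, 2, 0) = (4, 3, 0)
  P8 needs (4, 3, 0) <= (4, 3, 0) -> finishes; pool += (0, 1, 0) = (4, 4, 0)
  blocked: P9 wants (4, 3, 3), pool (4, 4, 0) — not enough R0
  blocked: P1 wants (0, 2, 2), pool (4, 4, 0) — not enough R0
  blocked: P6 wants (0, 5, 0), pool (4, 4, 0) — not enough R2
Post-grant, the permanently blocked set is P9, P1 and P6.


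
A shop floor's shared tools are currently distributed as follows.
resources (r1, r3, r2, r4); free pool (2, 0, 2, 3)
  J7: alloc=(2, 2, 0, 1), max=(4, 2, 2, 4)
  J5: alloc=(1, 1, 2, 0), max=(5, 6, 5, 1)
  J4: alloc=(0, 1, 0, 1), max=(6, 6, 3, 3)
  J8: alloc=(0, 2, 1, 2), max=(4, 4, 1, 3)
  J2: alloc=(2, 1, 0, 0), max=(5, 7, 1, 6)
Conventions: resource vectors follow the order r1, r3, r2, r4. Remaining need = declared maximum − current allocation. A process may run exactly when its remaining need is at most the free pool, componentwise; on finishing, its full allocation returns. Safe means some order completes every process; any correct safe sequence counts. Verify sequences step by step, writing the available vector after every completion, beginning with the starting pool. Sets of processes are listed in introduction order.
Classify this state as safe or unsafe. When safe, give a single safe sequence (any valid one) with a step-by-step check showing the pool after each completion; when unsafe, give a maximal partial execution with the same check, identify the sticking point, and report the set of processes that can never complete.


UNSAFE — no complete ordering exists.
Key observation: even finishing J7, J8 leaves just (4, 4, 3, 6) free — too little r3 for any of the remaining processes.
Going as far as possible: J7, J8; after that, nothing fits. Verifying each step:
  pool = (2, 0, 2, 3)
  J7 needs (2, 0, 2, 3) <= (2, 0, 2, 3) -> finishes; pool += (2, 2, 0, 1) = (4, 2, 2, 4)
  J8 needs (4, 2, 0, 1) <= (4, 2, 2, 4) -> finishes; pool += (0, 2, 1, 2) = (4, 4, 3, 6)
  J5 cannot run: need (4, 5, 3, 1) vs free (4, 4, 3, 6) (insufficient r3)
  J4 cannot run: need (6, 5, 3, 2) vs free (4, 4, 3, 6) (insufficient r1 and r3)
  J2 cannot run: need (3, 6, 1, 6) vs free (4, 4, 3, 6) (insufficient r3)
Never able to finish: J5, J4 and J2.
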